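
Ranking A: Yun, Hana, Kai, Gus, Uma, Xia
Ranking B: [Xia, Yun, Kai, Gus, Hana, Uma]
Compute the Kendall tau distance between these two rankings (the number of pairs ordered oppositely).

Assign each item its position (1..6) in the first ordering, then rewrite the second ordering as that position sequence:
positions: Yun→1, Hana→2, Kai→3, Gus→4, Uma→5, Xia→6
second ordering as positions: [6, 1, 3, 4, 2, 5]
Discordant pairs = inversions in this position sequence.
6: 1, 3, 4, 2, 5 → 5
1: 0
3: 2 → 1
4: 2 → 1
2: 0
5: 0
Total: 5 + 0 + 1 + 1 + 0 + 0 = 7

7 discordant pairs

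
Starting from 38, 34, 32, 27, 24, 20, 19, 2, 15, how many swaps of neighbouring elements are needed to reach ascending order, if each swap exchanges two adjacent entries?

The minimum number of adjacent swaps to sort an array equals its inversion count, since every such swap removes exactly one inversion.
Count inversions — for each element, later elements that are smaller:
38: 34, 32, 27, 24, 20, 19, 2, 15 → 8
34: 32, 27, 24, 20, 19, 2, 15 → 7
32: 27, 24, 20, 19, 2, 15 → 6
27: 24, 20, 19, 2, 15 → 5
24: 20, 19, 2, 15 → 4
20: 19, 2, 15 → 3
19: 2, 15 → 2
2: none → 0
15: none → 0
Total inversions: 8 + 7 + 6 + 5 + 4 + 3 + 2 + 0 + 0 = 35

35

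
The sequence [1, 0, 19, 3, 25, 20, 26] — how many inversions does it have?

3

Inversion pairs (indices are 1-based):
(1,2): 1 > 0
(3,4): 19 > 3
(5,6): 25 > 20
That's 3 pairs.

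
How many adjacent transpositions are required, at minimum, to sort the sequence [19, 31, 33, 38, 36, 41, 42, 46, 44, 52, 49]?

The minimum number of adjacent swaps to sort an array equals its inversion count, since every such swap removes exactly one inversion.
Count inversions — for each element, later elements that are smaller:
19: none → 0
31: none → 0
33: none → 0
38: 36 → 1
36: none → 0
41: none → 0
42: none → 0
46: 44 → 1
44: none → 0
52: 49 → 1
49: none → 0
Total inversions: 0 + 0 + 0 + 1 + 0 + 0 + 0 + 1 + 0 + 1 + 0 = 3

3 swaps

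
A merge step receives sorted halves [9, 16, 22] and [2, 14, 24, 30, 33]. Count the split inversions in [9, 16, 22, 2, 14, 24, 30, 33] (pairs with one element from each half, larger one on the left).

5 split inversions

Take each right-half value and tally the left-half values above it:
r = 2: 9, 16, 22 → 3
r = 14: 16, 22 → 2
r = 24: none → 0
r = 30: none → 0
r = 33: none → 0
Cross-inversions: 3 + 2 + 0 + 0 + 0 = 5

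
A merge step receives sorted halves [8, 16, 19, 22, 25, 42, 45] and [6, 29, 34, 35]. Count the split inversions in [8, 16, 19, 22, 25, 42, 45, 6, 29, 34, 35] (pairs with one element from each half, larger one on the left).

For each element r of the right run, count left-run elements greater than r:
r = 6: 8, 16, 19, 22, 25, 42, 45 → 7
r = 29: 42, 45 → 2
r = 34: 42, 45 → 2
r = 35: 42, 45 → 2
Cross-inversions: 7 + 2 + 2 + 2 = 13

13 split inversions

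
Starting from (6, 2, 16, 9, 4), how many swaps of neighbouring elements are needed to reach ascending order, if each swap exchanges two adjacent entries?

5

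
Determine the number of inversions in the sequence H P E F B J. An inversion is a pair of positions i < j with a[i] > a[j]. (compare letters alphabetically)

There are 9 inversions.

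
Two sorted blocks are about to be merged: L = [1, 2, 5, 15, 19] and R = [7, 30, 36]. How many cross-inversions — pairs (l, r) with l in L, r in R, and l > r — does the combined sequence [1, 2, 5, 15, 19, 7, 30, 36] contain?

Count, for every r in R, how many entries of L exceed r:
r = 7: 15, 19 → 2
r = 30: none → 0
r = 36: none → 0
Cross-inversions: 2 + 0 + 0 = 2

2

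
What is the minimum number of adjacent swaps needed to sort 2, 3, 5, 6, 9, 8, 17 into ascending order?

1 adjacent swap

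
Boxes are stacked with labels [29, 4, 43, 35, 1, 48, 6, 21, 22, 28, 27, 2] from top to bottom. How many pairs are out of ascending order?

For each element, count later entries that are smaller:
29 → 4, 1, 6, 21, 22, 28, 27, 2 → 8
4 → 1, 2 → 2
43 → 35, 1, 6, 21, 22, 28, 27, 2 → 8
35 → 1, 6, 21, 22, 28, 27, 2 → 7
1 → none → 0
48 → 6, 21, 22, 28, 27, 2 → 6
6 → 2 → 1
21 → 2 → 1
22 → 2 → 1
28 → 27, 2 → 2
27 → 2 → 1
2 → none → 0
Sum: 8 + 2 + 8 + 7 + 0 + 6 + 1 + 1 + 1 + 2 + 1 + 0 = 37

37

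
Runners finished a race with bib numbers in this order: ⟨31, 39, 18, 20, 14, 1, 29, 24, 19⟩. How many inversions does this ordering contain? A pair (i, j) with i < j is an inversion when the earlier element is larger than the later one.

Count, for each position, how many later elements it exceeds:
31 → 18, 20, 14, 1, 29, 24, 19 → 7
39 → 18, 20, 14, 1, 29, 24, 19 → 7
18 → 14, 1 → 2
20 → 14, 1, 19 → 3
14 → 1 → 1
1 → none → 0
29 → 24, 19 → 2
24 → 19 → 1
19 → none → 0
Sum: 7 + 7 + 2 + 3 + 1 + 0 + 2 + 1 + 0 = 23

23 inversions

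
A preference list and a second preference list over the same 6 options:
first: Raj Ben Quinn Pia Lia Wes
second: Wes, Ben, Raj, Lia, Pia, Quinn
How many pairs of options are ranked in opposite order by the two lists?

9

Assign each item its position (1..6) in the first ordering, then rewrite the second ordering as that position sequence:
positions: Raj→1, Ben→2, Quinn→3, Pia→4, Lia→5, Wes→6
second ordering as positions: [6, 2, 1, 5, 4, 3]
Discordant pairs = inversions in this position sequence.
6: 2, 1, 5, 4, 3 → 5
2: 1 → 1
1: 0
5: 4, 3 → 2
4: 3 → 1
3: 0
Total: 5 + 1 + 0 + 2 + 1 + 0 = 9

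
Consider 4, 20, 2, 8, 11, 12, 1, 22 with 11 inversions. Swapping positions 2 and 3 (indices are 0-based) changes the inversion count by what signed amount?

Positions 2 and 3 hold 2 and 8; after swapping, the array is [4, 20, 8, 2, 11, 12, 1, 22].
Count, for each position, how many later elements it exceeds:
4 → 2, 1 → 2
20 → 8, 2, 11, 12, 1 → 5
8 → 2, 1 → 2
2 → 1 → 1
11 → 1 → 1
12 → 1 → 1
1 → none → 0
22 → none → 0
Sum: 2 + 5 + 2 + 1 + 1 + 1 + 0 + 0 = 12
Change: 12 − 11 = +1

+1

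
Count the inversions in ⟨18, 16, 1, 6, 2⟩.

Inversion pairs (indices are 0-based):
(0,1): 18 > 16
(0,2): 18 > 1
(0,3): 18 > 6
(0,4): 18 > 2
(1,2): 16 > 1
(1,3): 16 > 6
(1,4): 16 > 2
(3,4): 6 > 2
That's 8 pairs.

There are 8 inversions.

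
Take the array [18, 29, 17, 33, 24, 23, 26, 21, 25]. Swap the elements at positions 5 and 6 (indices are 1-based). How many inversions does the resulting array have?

Positions 5 and 6 hold 24 and 23; after swapping, the array is [18, 29, 17, 33, 23, 24, 26, 21, 25].
For each element, count later entries that are smaller:
18: 1
29: 6
17: 0
33: 5
23: 1
24: 1
26: 2
21: 0
25: 0
Sum: 1 + 6 + 0 + 5 + 1 + 1 + 2 + 0 + 0 = 16

16 inversions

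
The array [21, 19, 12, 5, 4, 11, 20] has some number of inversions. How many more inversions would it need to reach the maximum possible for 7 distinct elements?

Maximum inversions for 7 distinct elements is C(7, 2) = 7·6/2 = 21.
Current inversions — for each element, count later smaller elements:
21: 6
19: 4
12: 3
5: 1
4: 0
11: 0
20: 0
Current total: 6 + 4 + 3 + 1 + 0 + 0 + 0 = 14
Shortfall: 21 − 14 = 7

7 inversions short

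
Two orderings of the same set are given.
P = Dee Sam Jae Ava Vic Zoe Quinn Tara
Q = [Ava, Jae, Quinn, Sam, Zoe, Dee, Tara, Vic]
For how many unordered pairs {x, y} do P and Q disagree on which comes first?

Assign each item its position (1..8) in the first ordering, then rewrite the second ordering as that position sequence:
positions: Dee→1, Sam→2, Jae→3, Ava→4, Vic→5, Zoe→6, Quinn→7, Tara→8
second ordering as positions: [4, 3, 7, 2, 6, 1, 8, 5]
Discordant pairs = inversions in this position sequence.
4: 3, 2, 1 → 3
3: 2, 1 → 2
7: 2, 6, 1, 5 → 4
2: 1 → 1
6: 1, 5 → 2
1: 0
8: 5 → 1
5: 0
Total: 3 + 2 + 4 + 1 + 2 + 0 + 1 + 0 = 13

13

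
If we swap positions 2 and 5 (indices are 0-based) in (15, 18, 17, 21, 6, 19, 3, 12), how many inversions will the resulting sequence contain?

Positions 2 and 5 hold 17 and 19; after swapping, the array is [15, 18, 19, 21, 6, 17, 3, 12].
Element-by-element contributions:
15: 3
18: 4
19: 4
21: 4
6: 1
17: 2
3: 0
12: 0
Sum: 3 + 4 + 4 + 4 + 1 + 2 + 0 + 0 = 18

18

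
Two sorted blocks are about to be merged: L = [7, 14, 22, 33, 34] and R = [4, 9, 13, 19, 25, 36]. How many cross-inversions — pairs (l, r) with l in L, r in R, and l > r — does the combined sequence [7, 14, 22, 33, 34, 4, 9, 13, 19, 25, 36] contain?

18

Take each right-half value and tally the left-half values above it:
r = 4: 7, 14, 22, 33, 34 → 5
r = 9: 14, 22, 33, 34 → 4
r = 13: 14, 22, 33, 34 → 4
r = 19: 22, 33, 34 → 3
r = 25: 33, 34 → 2
r = 36: none → 0
Cross-inversions: 5 + 4 + 4 + 3 + 2 + 0 = 18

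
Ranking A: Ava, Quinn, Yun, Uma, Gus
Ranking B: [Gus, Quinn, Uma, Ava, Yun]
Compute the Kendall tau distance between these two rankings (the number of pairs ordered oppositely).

Assign each item its position (1..5) in the first ordering, then rewrite the second ordering as that position sequence:
positions: Ava→1, Quinn→2, Yun→3, Uma→4, Gus→5
second ordering as positions: [5, 2, 4, 1, 3]
Discordant pairs = inversions in this position sequence.
5: 2, 4, 1, 3 → 4
2: 1 → 1
4: 1, 3 → 2
1: 0
3: 0
Total: 4 + 1 + 2 + 0 + 0 = 7

Discordant pairs: 7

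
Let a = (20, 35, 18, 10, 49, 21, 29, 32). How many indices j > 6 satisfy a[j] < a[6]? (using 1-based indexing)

The element at index 6 is 21.
Elements after it: 29, 32
None of them are smaller than 21.

0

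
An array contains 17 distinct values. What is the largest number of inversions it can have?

A reversed (strictly descending) arrangement makes every pair an inversion, giving C(17, 2) inversions.
C(17, 2) = 17·16/2 = 136

136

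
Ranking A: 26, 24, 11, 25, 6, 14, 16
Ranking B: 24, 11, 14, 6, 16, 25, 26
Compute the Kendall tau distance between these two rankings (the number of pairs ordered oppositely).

Assign each item its position (1..7) in the first ordering, then rewrite the second ordering as that position sequence:
positions: 26→1, 24→2, 11→3, 25→4, 6→5, 14→6, 16→7
second ordering as positions: [2, 3, 6, 5, 7, 4, 1]
Discordant pairs = inversions in this position sequence.
2: 1 → 1
3: 1 → 1
6: 5, 4, 1 → 3
5: 4, 1 → 2
7: 4, 1 → 2
4: 1 → 1
1: 0
Total: 1 + 1 + 3 + 2 + 2 + 1 + 0 = 10

There are 10 discordant pairs.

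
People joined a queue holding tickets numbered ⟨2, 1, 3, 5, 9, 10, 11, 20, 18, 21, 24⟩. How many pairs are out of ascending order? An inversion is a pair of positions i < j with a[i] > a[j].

2 inversions

Sweep left to right; for each value list the smaller values that follow it:
2: 1
1: 0
3: 0
5: 0
9: 0
10: 0
11: 0
20: 1
18: 0
21: 0
24: 0
Sum: 1 + 0 + 0 + 0 + 0 + 0 + 0 + 1 + 0 + 0 + 0 = 2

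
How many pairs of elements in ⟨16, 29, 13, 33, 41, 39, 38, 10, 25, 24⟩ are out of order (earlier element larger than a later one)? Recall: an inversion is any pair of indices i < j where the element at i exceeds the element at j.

23

Count, for each position, how many later elements it exceeds:
16 → 13, 10 → 2
29 → 13, 10, 25, 24 → 4
13 → 10 → 1
33 → 10, 25, 24 → 3
41 → 39, 38, 10, 25, 24 → 5
39 → 38, 10, 25, 24 → 4
38 → 10, 25, 24 → 3
10 → none → 0
25 → 24 → 1
24 → none → 0
Sum: 2 + 4 + 1 + 3 + 5 + 4 + 3 + 0 + 1 + 0 = 23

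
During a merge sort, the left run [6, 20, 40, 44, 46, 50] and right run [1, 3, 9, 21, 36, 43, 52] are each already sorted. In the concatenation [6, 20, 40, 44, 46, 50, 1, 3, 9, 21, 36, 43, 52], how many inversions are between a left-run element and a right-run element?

Take each right-half value and tally the left-half values above it:
r = 1: 6, 20, 40, 44, 46, 50 → 6
r = 3: 6, 20, 40, 44, 46, 50 → 6
r = 9: 20, 40, 44, 46, 50 → 5
r = 21: 40, 44, 46, 50 → 4
r = 36: 40, 44, 46, 50 → 4
r = 43: 44, 46, 50 → 3
r = 52: none → 0
Cross-inversions: 6 + 6 + 5 + 4 + 4 + 3 + 0 = 28

Cross-inversions: 28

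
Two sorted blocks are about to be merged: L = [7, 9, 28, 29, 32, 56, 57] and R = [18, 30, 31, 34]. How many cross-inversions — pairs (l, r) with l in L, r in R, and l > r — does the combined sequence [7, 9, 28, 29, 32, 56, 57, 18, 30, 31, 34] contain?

13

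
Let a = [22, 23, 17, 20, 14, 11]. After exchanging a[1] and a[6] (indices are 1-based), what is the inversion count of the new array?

Positions 1 and 6 hold 22 and 11; after swapping, the array is [11, 23, 17, 20, 14, 22].
Count, for each position, how many later elements it exceeds:
11 → none → 0
23 → 17, 20, 14, 22 → 4
17 → 14 → 1
20 → 14 → 1
14 → none → 0
22 → none → 0
Sum: 0 + 4 + 1 + 1 + 0 + 0 = 6

Inversions: 6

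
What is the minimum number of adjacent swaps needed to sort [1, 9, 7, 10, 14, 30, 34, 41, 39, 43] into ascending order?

Each adjacent swap fixes exactly one inversion, so the minimum swap count equals the number of inversions.
Count inversions — for each element, later elements that are smaller:
1: none → 0
9: 7 → 1
7: none → 0
10: none → 0
14: none → 0
30: none → 0
34: none → 0
41: 39 → 1
39: none → 0
43: none → 0
Total inversions: 0 + 1 + 0 + 0 + 0 + 0 + 0 + 1 + 0 + 0 = 2

2 adjacent swaps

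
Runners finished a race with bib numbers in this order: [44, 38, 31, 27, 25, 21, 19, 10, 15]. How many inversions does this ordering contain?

There are 35 inversions.

Count, for each position, how many later elements it exceeds:
44: 8
38: 7
31: 6
27: 5
25: 4
21: 3
19: 2
10: 0
15: 0
Sum: 8 + 7 + 6 + 5 + 4 + 3 + 2 + 0 + 0 = 35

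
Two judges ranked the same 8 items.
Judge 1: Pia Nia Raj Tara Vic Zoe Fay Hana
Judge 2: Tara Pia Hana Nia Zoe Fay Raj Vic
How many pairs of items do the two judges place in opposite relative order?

There are 12 discordant pairs.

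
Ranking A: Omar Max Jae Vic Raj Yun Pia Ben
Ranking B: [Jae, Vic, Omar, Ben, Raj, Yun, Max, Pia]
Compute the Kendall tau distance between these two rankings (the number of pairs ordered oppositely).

10 discordant pairs

Assign each item its position (1..8) in the first ordering, then rewrite the second ordering as that position sequence:
positions: Omar→1, Max→2, Jae→3, Vic→4, Raj→5, Yun→6, Pia→7, Ben→8
second ordering as positions: [3, 4, 1, 8, 5, 6, 2, 7]
Discordant pairs = inversions in this position sequence.
3: 1, 2 → 2
4: 1, 2 → 2
1: 0
8: 5, 6, 2, 7 → 4
5: 2 → 1
6: 2 → 1
2: 0
7: 0
Total: 2 + 2 + 0 + 4 + 1 + 1 + 0 + 0 = 10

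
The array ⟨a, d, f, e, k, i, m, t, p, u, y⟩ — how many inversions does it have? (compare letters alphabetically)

For each element, count later entries that are smaller:
a: 0
d: 0
f: 1
e: 0
k: 1
i: 0
m: 0
t: 1
p: 0
u: 0
y: 0
Sum: 0 + 0 + 1 + 0 + 1 + 0 + 0 + 1 + 0 + 0 + 0 = 3

Out-of-order pairs: 3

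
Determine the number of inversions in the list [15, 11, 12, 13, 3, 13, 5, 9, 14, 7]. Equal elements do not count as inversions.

26

Sweep left to right; for each value list the smaller values that follow it:
15 → 11, 12, 13, 3, 13, 5, 9, 14, 7 → 9
11 → 3, 5, 9, 7 → 4
12 → 3, 5, 9, 7 → 4
13 → 3, 5, 9, 7 → 4
3 → none → 0
13 → 5, 9, 7 → 3
5 → none → 0
9 → 7 → 1
14 → 7 → 1
7 → none → 0
Sum: 9 + 4 + 4 + 4 + 0 + 3 + 0 + 1 + 1 + 0 = 26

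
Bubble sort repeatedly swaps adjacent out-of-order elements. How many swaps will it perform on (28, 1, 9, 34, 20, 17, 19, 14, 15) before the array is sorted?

20 swaps

The minimum number of adjacent swaps to sort an array equals its inversion count, since every such swap removes exactly one inversion.
Count inversions — for each element, later elements that are smaller:
28: 1, 9, 20, 17, 19, 14, 15 → 7
1: none → 0
9: none → 0
34: 20, 17, 19, 14, 15 → 5
20: 17, 19, 14, 15 → 4
17: 14, 15 → 2
19: 14, 15 → 2
14: none → 0
15: none → 0
Total inversions: 7 + 0 + 0 + 5 + 4 + 2 + 2 + 0 + 0 = 20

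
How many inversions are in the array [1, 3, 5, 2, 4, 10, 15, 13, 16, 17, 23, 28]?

4

Count, for each position, how many later elements it exceeds:
1 → none → 0
3 → 2 → 1
5 → 2, 4 → 2
2 → none → 0
4 → none → 0
10 → none → 0
15 → 13 → 1
13 → none → 0
16 → none → 0
17 → none → 0
23 → none → 0
28 → none → 0
Sum: 0 + 1 + 2 + 0 + 0 + 0 + 1 + 0 + 0 + 0 + 0 + 0 = 4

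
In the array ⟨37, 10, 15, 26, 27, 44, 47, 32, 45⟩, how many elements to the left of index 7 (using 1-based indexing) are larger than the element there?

0

The element at index 7 is 47.
Elements before it: 37, 10, 15, 26, 27, 44
None of them are larger than 47.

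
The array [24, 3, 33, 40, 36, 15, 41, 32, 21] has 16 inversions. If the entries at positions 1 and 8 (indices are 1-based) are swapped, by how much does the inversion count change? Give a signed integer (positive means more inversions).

+1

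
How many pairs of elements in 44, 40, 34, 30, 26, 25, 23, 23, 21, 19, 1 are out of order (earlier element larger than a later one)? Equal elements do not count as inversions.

Sweep left to right; for each value list the smaller values that follow it:
44: 10
40: 9
34: 8
30: 7
26: 6
25: 5
23: 3
23: 3
21: 2
19: 1
1: 0
Sum: 10 + 9 + 8 + 7 + 6 + 5 + 3 + 3 + 2 + 1 + 0 = 54

54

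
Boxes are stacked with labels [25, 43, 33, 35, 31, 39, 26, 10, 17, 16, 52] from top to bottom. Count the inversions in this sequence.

33 inversions

Count, for each position, how many later elements it exceeds:
25: 3
43: 8
33: 5
35: 5
31: 4
39: 4
26: 3
10: 0
17: 1
16: 0
52: 0
Sum: 3 + 8 + 5 + 5 + 4 + 4 + 3 + 0 + 1 + 0 + 0 = 33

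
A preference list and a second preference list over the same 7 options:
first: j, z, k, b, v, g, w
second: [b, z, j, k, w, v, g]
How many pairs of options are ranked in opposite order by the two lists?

Assign each item its position (1..7) in the first ordering, then rewrite the second ordering as that position sequence:
positions: j→1, z→2, k→3, b→4, v→5, g→6, w→7
second ordering as positions: [4, 2, 1, 3, 7, 5, 6]
Discordant pairs = inversions in this position sequence.
4: 2, 1, 3 → 3
2: 1 → 1
1: 0
3: 0
7: 5, 6 → 2
5: 0
6: 0
Total: 3 + 1 + 0 + 0 + 2 + 0 + 0 = 6

6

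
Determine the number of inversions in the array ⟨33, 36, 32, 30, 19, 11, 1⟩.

20

Element-by-element contributions:
33: 5
36: 5
32: 4
30: 3
19: 2
11: 1
1: 0
Sum: 5 + 5 + 4 + 3 + 2 + 1 + 0 = 20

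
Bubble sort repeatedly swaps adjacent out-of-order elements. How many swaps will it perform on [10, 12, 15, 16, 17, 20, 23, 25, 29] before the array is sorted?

0

Each adjacent swap fixes exactly one inversion, so the minimum swap count equals the number of inversions.
Count inversions — for each element, later elements that are smaller:
10: none → 0
12: none → 0
15: none → 0
16: none → 0
17: none → 0
20: none → 0
23: none → 0
25: none → 0
29: none → 0
Total inversions: 0 + 0 + 0 + 0 + 0 + 0 + 0 + 0 + 0 = 0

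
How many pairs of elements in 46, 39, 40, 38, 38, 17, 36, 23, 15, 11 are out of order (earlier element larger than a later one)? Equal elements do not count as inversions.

41 out-of-order pairs

Sweep left to right; for each value list the smaller values that follow it:
46 → 39, 40, 38, 38, 17, 36, 23, 15, 11 → 9
39 → 38, 38, 17, 36, 23, 15, 11 → 7
40 → 38, 38, 17, 36, 23, 15, 11 → 7
38 → 17, 36, 23, 15, 11 → 5
38 → 17, 36, 23, 15, 11 → 5
17 → 15, 11 → 2
36 → 23, 15, 11 → 3
23 → 15, 11 → 2
15 → 11 → 1
11 → none → 0
Sum: 9 + 7 + 7 + 5 + 5 + 2 + 3 + 2 + 1 + 0 = 41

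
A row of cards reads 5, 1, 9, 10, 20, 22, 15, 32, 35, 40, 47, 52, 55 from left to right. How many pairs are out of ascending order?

3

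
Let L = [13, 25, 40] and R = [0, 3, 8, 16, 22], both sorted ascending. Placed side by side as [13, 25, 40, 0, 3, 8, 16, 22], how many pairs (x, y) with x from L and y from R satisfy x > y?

13

Take each right-half value and tally the left-half values above it:
r = 0: 13, 25, 40 → 3
r = 3: 13, 25, 40 → 3
r = 8: 13, 25, 40 → 3
r = 16: 25, 40 → 2
r = 22: 25, 40 → 2
Cross-inversions: 3 + 3 + 3 + 2 + 2 = 13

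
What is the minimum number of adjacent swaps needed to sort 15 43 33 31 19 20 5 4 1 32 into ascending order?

32 swaps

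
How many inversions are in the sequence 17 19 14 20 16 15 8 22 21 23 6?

Count, for each position, how many later elements it exceeds:
17 → 14, 16, 15, 8, 6 → 5
19 → 14, 16, 15, 8, 6 → 5
14 → 8, 6 → 2
20 → 16, 15, 8, 6 → 4
16 → 15, 8, 6 → 3
15 → 8, 6 → 2
8 → 6 → 1
22 → 21, 6 → 2
21 → 6 → 1
23 → 6 → 1
6 → none → 0
Sum: 5 + 5 + 2 + 4 + 3 + 2 + 1 + 2 + 1 + 1 + 0 = 26

26 inversions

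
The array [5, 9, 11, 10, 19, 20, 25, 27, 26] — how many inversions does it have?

2 inversions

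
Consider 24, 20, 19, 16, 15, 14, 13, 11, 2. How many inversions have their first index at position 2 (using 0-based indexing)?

6

The element at index 2 is 19.
Elements after it: 16, 15, 14, 13, 11, 2
Those smaller than 19: 16, 15, 14, 13, 11, 2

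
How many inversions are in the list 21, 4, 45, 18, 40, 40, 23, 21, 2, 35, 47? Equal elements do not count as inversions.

Inversions: 23

Sweep left to right; for each value list the smaller values that follow it:
21 → 4, 18, 2 → 3
4 → 2 → 1
45 → 18, 40, 40, 23, 21, 2, 35 → 7
18 → 2 → 1
40 → 23, 21, 2, 35 → 4
40 → 23, 21, 2, 35 → 4
23 → 21, 2 → 2
21 → 2 → 1
2 → none → 0
35 → none → 0
47 → none → 0
Sum: 3 + 1 + 7 + 1 + 4 + 4 + 2 + 1 + 0 + 0 + 0 = 23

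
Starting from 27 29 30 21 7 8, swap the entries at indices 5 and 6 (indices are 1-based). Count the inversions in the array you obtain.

12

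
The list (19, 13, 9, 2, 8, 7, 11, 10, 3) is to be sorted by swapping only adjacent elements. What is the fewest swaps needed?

Each adjacent swap fixes exactly one inversion, so the minimum swap count equals the number of inversions.
Count inversions — for each element, later elements that are smaller:
19: 13, 9, 2, 8, 7, 11, 10, 3 → 8
13: 9, 2, 8, 7, 11, 10, 3 → 7
9: 2, 8, 7, 3 → 4
2: none → 0
8: 7, 3 → 2
7: 3 → 1
11: 10, 3 → 2
10: 3 → 1
3: none → 0
Total inversions: 8 + 7 + 4 + 0 + 2 + 1 + 2 + 1 + 0 = 25

25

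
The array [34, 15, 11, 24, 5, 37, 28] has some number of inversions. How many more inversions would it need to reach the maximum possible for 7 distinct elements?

Maximum inversions for 7 distinct elements is C(7, 2) = 7·6/2 = 21.
Current inversions — for each element, count later smaller elements:
34: 5
15: 2
11: 1
24: 1
5: 0
37: 1
28: 0
Current total: 5 + 2 + 1 + 1 + 0 + 1 + 0 = 10
Shortfall: 21 − 10 = 11

11 inversions short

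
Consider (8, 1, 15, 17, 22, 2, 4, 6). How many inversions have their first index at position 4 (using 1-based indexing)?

The element at index 4 is 17.
Elements after it: 22, 2, 4, 6
Those smaller than 17: 2, 4, 6

3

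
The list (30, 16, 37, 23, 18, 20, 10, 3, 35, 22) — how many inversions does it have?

27 out-of-order pairs

For each element, count later entries that are smaller:
30 → 16, 23, 18, 20, 10, 3, 22 → 7
16 → 10, 3 → 2
37 → 23, 18, 20, 10, 3, 35, 22 → 7
23 → 18, 20, 10, 3, 22 → 5
18 → 10, 3 → 2
20 → 10, 3 → 2
10 → 3 → 1
3 → none → 0
35 → 22 → 1
22 → none → 0
Sum: 7 + 2 + 7 + 5 + 2 + 2 + 1 + 0 + 1 + 0 = 27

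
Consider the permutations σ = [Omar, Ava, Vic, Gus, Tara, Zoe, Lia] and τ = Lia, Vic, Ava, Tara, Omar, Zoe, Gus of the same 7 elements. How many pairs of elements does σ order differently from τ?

Assign each item its position (1..7) in the first ordering, then rewrite the second ordering as that position sequence:
positions: Omar→1, Ava→2, Vic→3, Gus→4, Tara→5, Zoe→6, Lia→7
second ordering as positions: [7, 3, 2, 5, 1, 6, 4]
Discordant pairs = inversions in this position sequence.
7: 3, 2, 5, 1, 6, 4 → 6
3: 2, 1 → 2
2: 1 → 1
5: 1, 4 → 2
1: 0
6: 4 → 1
4: 0
Total: 6 + 2 + 1 + 2 + 0 + 1 + 0 = 12

12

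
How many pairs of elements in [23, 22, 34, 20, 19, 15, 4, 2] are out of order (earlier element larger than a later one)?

Sweep left to right; for each value list the smaller values that follow it:
23: 6
22: 5
34: 5
20: 4
19: 3
15: 2
4: 1
2: 0
Sum: 6 + 5 + 5 + 4 + 3 + 2 + 1 + 0 = 26

26 inversions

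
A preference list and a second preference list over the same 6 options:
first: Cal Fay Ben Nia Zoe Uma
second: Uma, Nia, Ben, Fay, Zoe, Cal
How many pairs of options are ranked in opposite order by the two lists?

12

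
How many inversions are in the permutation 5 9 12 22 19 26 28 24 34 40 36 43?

4 inversions

Sweep left to right; for each value list the smaller values that follow it:
5 → none → 0
9 → none → 0
12 → none → 0
22 → 19 → 1
19 → none → 0
26 → 24 → 1
28 → 24 → 1
24 → none → 0
34 → none → 0
40 → 36 → 1
36 → none → 0
43 → none → 0
Sum: 0 + 0 + 0 + 1 + 0 + 1 + 1 + 0 + 0 + 1 + 0 + 0 = 4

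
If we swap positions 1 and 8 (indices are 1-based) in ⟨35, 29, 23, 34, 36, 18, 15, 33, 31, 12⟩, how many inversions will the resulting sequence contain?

28 inversions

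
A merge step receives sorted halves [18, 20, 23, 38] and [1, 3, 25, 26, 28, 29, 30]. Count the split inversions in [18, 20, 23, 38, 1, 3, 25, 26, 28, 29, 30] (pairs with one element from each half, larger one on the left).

Take each right-half value and tally the left-half values above it:
r = 1: 18, 20, 23, 38 → 4
r = 3: 18, 20, 23, 38 → 4
r = 25: 38 → 1
r = 26: 38 → 1
r = 28: 38 → 1
r = 29: 38 → 1
r = 30: 38 → 1
Cross-inversions: 4 + 4 + 1 + 1 + 1 + 1 + 1 = 13

13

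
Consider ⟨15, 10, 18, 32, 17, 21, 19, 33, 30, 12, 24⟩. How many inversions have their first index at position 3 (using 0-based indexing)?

6 such elements

The element at index 3 is 32.
Elements after it: 17, 21, 19, 33, 30, 12, 24
Those smaller than 32: 17, 21, 19, 30, 12, 24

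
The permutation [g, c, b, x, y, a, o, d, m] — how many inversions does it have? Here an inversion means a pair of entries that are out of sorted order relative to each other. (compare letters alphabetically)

17 inversions

Count, for each position, how many later elements it exceeds:
g → c, b, a, d → 4
c → b, a → 2
b → a → 1
x → a, o, d, m → 4
y → a, o, d, m → 4
a → none → 0
o → d, m → 2
d → none → 0
m → none → 0
Sum: 4 + 2 + 1 + 4 + 4 + 0 + 2 + 0 + 0 = 17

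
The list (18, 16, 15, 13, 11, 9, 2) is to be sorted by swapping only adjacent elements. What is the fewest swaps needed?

21

Each adjacent swap fixes exactly one inversion, so the minimum swap count equals the number of inversions.
Count inversions — for each element, later elements that are smaller:
18: 16, 15, 13, 11, 9, 2 → 6
16: 15, 13, 11, 9, 2 → 5
15: 13, 11, 9, 2 → 4
13: 11, 9, 2 → 3
11: 9, 2 → 2
9: 2 → 1
2: none → 0
Total inversions: 6 + 5 + 4 + 3 + 2 + 1 + 0 = 21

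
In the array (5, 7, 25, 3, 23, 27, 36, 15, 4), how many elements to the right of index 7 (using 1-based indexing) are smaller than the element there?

2 such elements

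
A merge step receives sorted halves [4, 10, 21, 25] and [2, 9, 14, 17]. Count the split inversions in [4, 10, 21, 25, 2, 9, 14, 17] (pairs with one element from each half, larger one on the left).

Split inversions: 11

Take each right-half value and tally the left-half values above it:
r = 2: 4, 10, 21, 25 → 4
r = 9: 10, 21, 25 → 3
r = 14: 21, 25 → 2
r = 17: 21, 25 → 2
Cross-inversions: 4 + 3 + 2 + 2 = 11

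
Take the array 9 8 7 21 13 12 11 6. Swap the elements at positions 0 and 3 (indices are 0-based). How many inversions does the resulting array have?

There are 17 inversions.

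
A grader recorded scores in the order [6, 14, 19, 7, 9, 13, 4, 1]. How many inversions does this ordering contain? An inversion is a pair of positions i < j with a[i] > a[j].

For each element, count later entries that are smaller:
6: 2
14: 5
19: 5
7: 2
9: 2
13: 2
4: 1
1: 0
Sum: 2 + 5 + 5 + 2 + 2 + 2 + 1 + 0 = 19

19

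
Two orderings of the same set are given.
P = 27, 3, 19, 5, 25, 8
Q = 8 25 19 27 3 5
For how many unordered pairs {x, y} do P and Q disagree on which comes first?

Assign each item its position (1..6) in the first ordering, then rewrite the second ordering as that position sequence:
positions: 27→1, 3→2, 19→3, 5→4, 25→5, 8→6
second ordering as positions: [6, 5, 3, 1, 2, 4]
Discordant pairs = inversions in this position sequence.
6: 5, 3, 1, 2, 4 → 5
5: 3, 1, 2, 4 → 4
3: 1, 2 → 2
1: 0
2: 0
4: 0
Total: 5 + 4 + 2 + 0 + 0 + 0 = 11

11 disagreeing pairs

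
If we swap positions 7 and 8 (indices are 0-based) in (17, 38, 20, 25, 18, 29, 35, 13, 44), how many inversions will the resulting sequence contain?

Inversions: 15

Positions 7 and 8 hold 13 and 44; after swapping, the array is [17, 38, 20, 25, 18, 29, 35, 44, 13].
Count, for each position, how many later elements it exceeds:
17 → 13 → 1
38 → 20, 25, 18, 29, 35, 13 → 6
20 → 18, 13 → 2
25 → 18, 13 → 2
18 → 13 → 1
29 → 13 → 1
35 → 13 → 1
44 → 13 → 1
13 → none → 0
Sum: 1 + 6 + 2 + 2 + 1 + 1 + 1 + 1 + 0 = 15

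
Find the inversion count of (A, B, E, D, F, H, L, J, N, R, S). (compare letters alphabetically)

Element-by-element contributions:
A → none → 0
B → none → 0
E → D → 1
D → none → 0
F → none → 0
H → none → 0
L → J → 1
J → none → 0
N → none → 0
R → none → 0
S → none → 0
Sum: 0 + 0 + 1 + 0 + 0 + 0 + 1 + 0 + 0 + 0 + 0 = 2

2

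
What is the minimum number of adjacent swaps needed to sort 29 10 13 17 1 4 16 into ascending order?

13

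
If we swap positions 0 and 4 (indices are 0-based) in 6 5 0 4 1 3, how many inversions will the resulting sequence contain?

Inversions: 6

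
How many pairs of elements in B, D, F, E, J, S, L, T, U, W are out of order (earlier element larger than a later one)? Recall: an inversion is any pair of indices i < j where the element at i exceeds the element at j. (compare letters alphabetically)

2 out-of-order pairs

For each element, count later entries that are smaller:
B: 0
D: 0
F: 1
E: 0
J: 0
S: 1
L: 0
T: 0
U: 0
W: 0
Sum: 0 + 0 + 1 + 0 + 0 + 1 + 0 + 0 + 0 + 0 = 2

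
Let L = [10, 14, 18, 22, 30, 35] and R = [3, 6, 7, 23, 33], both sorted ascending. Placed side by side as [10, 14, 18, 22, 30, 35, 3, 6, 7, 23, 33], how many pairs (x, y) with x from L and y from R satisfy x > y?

Count, for every r in R, how many entries of L exceed r:
r = 3: 10, 14, 18, 22, 30, 35 → 6
r = 6: 10, 14, 18, 22, 30, 35 → 6
r = 7: 10, 14, 18, 22, 30, 35 → 6
r = 23: 30, 35 → 2
r = 33: 35 → 1
Cross-inversions: 6 + 6 + 6 + 2 + 1 = 21

21 split inversions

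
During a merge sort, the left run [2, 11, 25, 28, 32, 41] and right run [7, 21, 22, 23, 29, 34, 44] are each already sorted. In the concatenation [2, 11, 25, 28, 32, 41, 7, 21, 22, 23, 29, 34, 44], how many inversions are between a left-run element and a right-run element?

20 cross-inversions

Count, for every r in R, how many entries of L exceed r:
r = 7: 11, 25, 28, 32, 41 → 5
r = 21: 25, 28, 32, 41 → 4
r = 22: 25, 28, 32, 41 → 4
r = 23: 25, 28, 32, 41 → 4
r = 29: 32, 41 → 2
r = 34: 41 → 1
r = 44: none → 0
Cross-inversions: 5 + 4 + 4 + 4 + 2 + 1 + 0 = 20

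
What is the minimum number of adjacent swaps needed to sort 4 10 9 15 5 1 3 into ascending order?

Each adjacent swap fixes exactly one inversion, so the minimum swap count equals the number of inversions.
Count inversions — for each element, later elements that are smaller:
4: 1, 3 → 2
10: 9, 5, 1, 3 → 4
9: 5, 1, 3 → 3
15: 5, 1, 3 → 3
5: 1, 3 → 2
1: none → 0
3: none → 0
Total inversions: 2 + 4 + 3 + 3 + 2 + 0 + 0 = 14

14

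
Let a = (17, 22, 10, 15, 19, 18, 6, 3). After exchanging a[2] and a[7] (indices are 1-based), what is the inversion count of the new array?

Positions 2 and 7 hold 22 and 6; after swapping, the array is [17, 6, 10, 15, 19, 18, 22, 3].
Sweep left to right; for each value list the smaller values that follow it:
17 → 6, 10, 15, 3 → 4
6 → 3 → 1
10 → 3 → 1
15 → 3 → 1
19 → 18, 3 → 2
18 → 3 → 1
22 → 3 → 1
3 → none → 0
Sum: 4 + 1 + 1 + 1 + 2 + 1 + 1 + 0 = 11

11 inversions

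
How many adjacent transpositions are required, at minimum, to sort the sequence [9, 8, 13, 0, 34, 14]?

Minimum adjacent swaps = number of inversions (each swap of adjacent out-of-order elements removes one inversion and no swap can remove more).
Count inversions — for each element, later elements that are smaller:
9: 8, 0 → 2
8: 0 → 1
13: 0 → 1
0: none → 0
34: 14 → 1
14: none → 0
Total inversions: 2 + 1 + 1 + 0 + 1 + 0 = 5

5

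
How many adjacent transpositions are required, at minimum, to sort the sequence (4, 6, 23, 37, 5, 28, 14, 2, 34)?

Each adjacent swap fixes exactly one inversion, so the minimum swap count equals the number of inversions.
Count inversions — for each element, later elements that are smaller:
4: 2 → 1
6: 5, 2 → 2
23: 5, 14, 2 → 3
37: 5, 28, 14, 2, 34 → 5
5: 2 → 1
28: 14, 2 → 2
14: 2 → 1
2: none → 0
34: none → 0
Total inversions: 1 + 2 + 3 + 5 + 1 + 2 + 1 + 0 + 0 = 15

15 adjacent swaps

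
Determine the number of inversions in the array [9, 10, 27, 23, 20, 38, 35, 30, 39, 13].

For each element, count later entries that are smaller:
9: 0
10: 0
27: 3
23: 2
20: 1
38: 3
35: 2
30: 1
39: 1
13: 0
Sum: 0 + 0 + 3 + 2 + 1 + 3 + 2 + 1 + 1 + 0 = 13

13 inversions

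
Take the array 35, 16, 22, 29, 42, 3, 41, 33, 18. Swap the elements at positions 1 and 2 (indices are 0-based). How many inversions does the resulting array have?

Positions 1 and 2 hold 16 and 22; after swapping, the array is [35, 22, 16, 29, 42, 3, 41, 33, 18].
Sweep left to right; for each value list the smaller values that follow it:
35: 6
22: 3
16: 1
29: 2
42: 4
3: 0
41: 2
33: 1
18: 0
Sum: 6 + 3 + 1 + 2 + 4 + 0 + 2 + 1 + 0 = 19

19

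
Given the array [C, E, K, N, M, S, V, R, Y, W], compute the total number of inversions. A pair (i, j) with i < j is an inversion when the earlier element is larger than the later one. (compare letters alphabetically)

Count, for each position, how many later elements it exceeds:
C: 0
E: 0
K: 0
N: 1
M: 0
S: 1
V: 1
R: 0
Y: 1
W: 0
Sum: 0 + 0 + 0 + 1 + 0 + 1 + 1 + 0 + 1 + 0 = 4

4 out-of-order pairs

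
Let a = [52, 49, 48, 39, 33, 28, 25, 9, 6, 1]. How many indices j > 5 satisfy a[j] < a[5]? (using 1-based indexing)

5

The element at index 5 is 33.
Elements after it: 28, 25, 9, 6, 1
Those smaller than 33: 28, 25, 9, 6, 1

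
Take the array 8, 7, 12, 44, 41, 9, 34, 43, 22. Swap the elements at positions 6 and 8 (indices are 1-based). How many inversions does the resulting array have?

There are 15 inversions.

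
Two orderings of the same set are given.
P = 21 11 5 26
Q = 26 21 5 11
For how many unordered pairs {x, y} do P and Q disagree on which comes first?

4

Assign each item its position (1..4) in the first ordering, then rewrite the second ordering as that position sequence:
positions: 21→1, 11→2, 5→3, 26→4
second ordering as positions: [4, 1, 3, 2]
Discordant pairs = inversions in this position sequence.
4: 1, 3, 2 → 3
1: 0
3: 2 → 1
2: 0
Total: 3 + 0 + 1 + 0 = 4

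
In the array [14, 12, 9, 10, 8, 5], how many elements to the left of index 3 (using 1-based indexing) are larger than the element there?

2

The element at index 3 is 9.
Elements before it: 14, 12
Those larger than 9: 14, 12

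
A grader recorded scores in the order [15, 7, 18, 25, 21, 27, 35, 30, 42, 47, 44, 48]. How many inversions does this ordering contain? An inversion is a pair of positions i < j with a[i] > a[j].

4 out-of-order pairs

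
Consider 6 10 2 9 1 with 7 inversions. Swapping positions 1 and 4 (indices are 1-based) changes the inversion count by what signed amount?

Positions 1 and 4 hold 6 and 9; after swapping, the array is [9, 10, 2, 6, 1].
Sweep left to right; for each value list the smaller values that follow it:
9 → 2, 6, 1 → 3
10 → 2, 6, 1 → 3
2 → 1 → 1
6 → 1 → 1
1 → none → 0
Sum: 3 + 3 + 1 + 1 + 0 = 8
Change: 8 − 7 = +1

+1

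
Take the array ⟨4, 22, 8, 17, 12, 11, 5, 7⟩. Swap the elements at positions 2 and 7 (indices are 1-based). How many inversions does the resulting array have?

8

Positions 2 and 7 hold 22 and 5; after swapping, the array is [4, 5, 8, 17, 12, 11, 22, 7].
For each element, count later entries that are smaller:
4 → none → 0
5 → none → 0
8 → 7 → 1
17 → 12, 11, 7 → 3
12 → 11, 7 → 2
11 → 7 → 1
22 → 7 → 1
7 → none → 0
Sum: 0 + 0 + 1 + 3 + 2 + 1 + 1 + 0 = 8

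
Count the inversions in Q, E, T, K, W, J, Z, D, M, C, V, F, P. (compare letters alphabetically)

Sweep left to right; for each value list the smaller values that follow it:
Q → E, K, J, D, M, C, F, P → 8
E → D, C → 2
T → K, J, D, M, C, F, P → 7
K → J, D, C, F → 4
W → J, D, M, C, V, F, P → 7
J → D, C, F → 3
Z → D, M, C, V, F, P → 6
D → C → 1
M → C, F → 2
C → none → 0
V → F, P → 2
F → none → 0
P → none → 0
Sum: 8 + 2 + 7 + 4 + 7 + 3 + 6 + 1 + 2 + 0 + 2 + 0 + 0 = 42

42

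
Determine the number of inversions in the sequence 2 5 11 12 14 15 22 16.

Element-by-element contributions:
2: 0
5: 0
11: 0
12: 0
14: 0
15: 0
22: 1
16: 0
Sum: 0 + 0 + 0 + 0 + 0 + 0 + 1 + 0 = 1

1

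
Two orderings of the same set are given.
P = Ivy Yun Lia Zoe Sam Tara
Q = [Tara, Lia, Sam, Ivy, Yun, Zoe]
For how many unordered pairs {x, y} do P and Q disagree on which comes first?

Assign each item its position (1..6) in the first ordering, then rewrite the second ordering as that position sequence:
positions: Ivy→1, Yun→2, Lia→3, Zoe→4, Sam→5, Tara→6
second ordering as positions: [6, 3, 5, 1, 2, 4]
Discordant pairs = inversions in this position sequence.
6: 3, 5, 1, 2, 4 → 5
3: 1, 2 → 2
5: 1, 2, 4 → 3
1: 0
2: 0
4: 0
Total: 5 + 2 + 3 + 0 + 0 + 0 = 10

10 disagreeing pairs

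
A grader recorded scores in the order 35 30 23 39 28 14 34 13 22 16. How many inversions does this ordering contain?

33

Count, for each position, how many later elements it exceeds:
35 → 30, 23, 28, 14, 34, 13, 22, 16 → 8
30 → 23, 28, 14, 13, 22, 16 → 6
23 → 14, 13, 22, 16 → 4
39 → 28, 14, 34, 13, 22, 16 → 6
28 → 14, 13, 22, 16 → 4
14 → 13 → 1
34 → 13, 22, 16 → 3
13 → none → 0
22 → 16 → 1
16 → none → 0
Sum: 8 + 6 + 4 + 6 + 4 + 1 + 3 + 0 + 1 + 0 = 33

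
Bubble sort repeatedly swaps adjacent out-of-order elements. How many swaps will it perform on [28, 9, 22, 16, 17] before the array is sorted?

Each adjacent swap fixes exactly one inversion, so the minimum swap count equals the number of inversions.
Count inversions — for each element, later elements that are smaller:
28: 9, 22, 16, 17 → 4
9: none → 0
22: 16, 17 → 2
16: none → 0
17: none → 0
Total inversions: 4 + 0 + 2 + 0 + 0 = 6

Adjacent swaps: 6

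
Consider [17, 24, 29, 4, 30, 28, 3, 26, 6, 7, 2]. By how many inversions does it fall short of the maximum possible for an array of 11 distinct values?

19

Maximum inversions for 11 distinct elements is C(11, 2) = 11·10/2 = 55.
Current inversions — for each element, count later smaller elements:
17: 5
24: 5
29: 7
4: 2
30: 6
28: 5
3: 1
26: 3
6: 1
7: 1
2: 0
Current total: 5 + 5 + 7 + 2 + 6 + 5 + 1 + 3 + 1 + 1 + 0 = 36
Shortfall: 55 − 36 = 19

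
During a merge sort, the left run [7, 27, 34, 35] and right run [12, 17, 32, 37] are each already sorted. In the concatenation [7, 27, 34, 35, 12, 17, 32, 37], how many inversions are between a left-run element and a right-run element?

8

Count, for every r in R, how many entries of L exceed r:
r = 12: 27, 34, 35 → 3
r = 17: 27, 34, 35 → 3
r = 32: 34, 35 → 2
r = 37: none → 0
Cross-inversions: 3 + 3 + 2 + 0 = 8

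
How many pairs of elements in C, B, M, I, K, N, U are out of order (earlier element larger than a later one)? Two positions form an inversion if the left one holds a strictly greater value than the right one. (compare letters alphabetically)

There are 3 inversions.

For each element, count later entries that are smaller:
C: 1
B: 0
M: 2
I: 0
K: 0
N: 0
U: 0
Sum: 1 + 0 + 2 + 0 + 0 + 0 + 0 = 3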